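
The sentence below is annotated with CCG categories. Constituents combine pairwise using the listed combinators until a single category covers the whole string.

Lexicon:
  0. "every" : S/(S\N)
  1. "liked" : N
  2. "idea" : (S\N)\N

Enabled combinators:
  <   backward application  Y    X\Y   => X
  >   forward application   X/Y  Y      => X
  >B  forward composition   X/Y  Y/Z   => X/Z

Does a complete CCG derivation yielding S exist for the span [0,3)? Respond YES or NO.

YES

[0,3] S   >
  [0,1] "every" : S/(S\N)
  [1,3] S\N   <
    [1,2] "liked" : N
    [2,3] "idea" : (S\N)\N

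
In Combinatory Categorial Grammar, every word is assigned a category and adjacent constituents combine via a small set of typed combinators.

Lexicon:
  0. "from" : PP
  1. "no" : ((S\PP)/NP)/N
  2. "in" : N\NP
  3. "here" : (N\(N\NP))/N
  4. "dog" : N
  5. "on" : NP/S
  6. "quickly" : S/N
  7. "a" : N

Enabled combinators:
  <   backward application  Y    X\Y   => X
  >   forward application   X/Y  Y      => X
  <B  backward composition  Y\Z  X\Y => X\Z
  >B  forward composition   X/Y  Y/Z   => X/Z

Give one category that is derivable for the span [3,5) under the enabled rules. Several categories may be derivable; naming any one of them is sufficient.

N\(N\NP)

[0,8] S   <
  [0,1] "from" : PP
  [1,8] S\PP   >
    [1,5] (S\PP)/NP   >
      [1,2] "no" : ((S\PP)/NP)/N
      [2,5] N   <
        [2,3] "in" : N\NP
        [3,5] N\(N\NP)   >
          [3,4] "here" : (N\(N\NP))/N
          [4,5] "dog" : N
    [5,8] NP   >
      [5,6] "on" : NP/S
      [6,8] S   >
        [6,7] "quickly" : S/N
        [7,8] "a" : N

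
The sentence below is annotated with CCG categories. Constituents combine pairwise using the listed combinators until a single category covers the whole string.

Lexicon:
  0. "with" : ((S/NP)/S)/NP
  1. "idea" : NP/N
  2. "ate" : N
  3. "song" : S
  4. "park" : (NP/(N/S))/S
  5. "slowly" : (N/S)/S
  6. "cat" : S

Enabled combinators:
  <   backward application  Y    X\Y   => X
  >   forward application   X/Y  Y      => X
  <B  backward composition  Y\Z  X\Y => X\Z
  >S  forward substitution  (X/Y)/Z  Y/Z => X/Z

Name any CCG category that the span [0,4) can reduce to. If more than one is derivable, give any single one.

[0,7] S   >
  [0,4] S/NP   >
    [0,3] (S/NP)/S   >
      [0,1] "with" : ((S/NP)/S)/NP
      [1,3] NP   >
        [1,2] "idea" : NP/N
        [2,3] "ate" : N
    [3,4] "song" : S
  [4,7] NP   >
    [4,6] NP/S   >S
      [4,5] "park" : (NP/(N/S))/S
      [5,6] "slowly" : (N/S)/S
    [6,7] "cat" : S

S/NP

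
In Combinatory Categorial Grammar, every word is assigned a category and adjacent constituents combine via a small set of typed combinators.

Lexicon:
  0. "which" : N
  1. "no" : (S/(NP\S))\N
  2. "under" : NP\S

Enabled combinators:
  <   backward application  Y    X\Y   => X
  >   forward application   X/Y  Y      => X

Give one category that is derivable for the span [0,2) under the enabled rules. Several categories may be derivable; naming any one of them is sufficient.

[0,3] S   >
  [0,2] S/(NP\S)   <
    [0,1] "which" : N
    [1,2] "no" : (S/(NP\S))\N
  [2,3] "under" : NP\S

S/(NP\S)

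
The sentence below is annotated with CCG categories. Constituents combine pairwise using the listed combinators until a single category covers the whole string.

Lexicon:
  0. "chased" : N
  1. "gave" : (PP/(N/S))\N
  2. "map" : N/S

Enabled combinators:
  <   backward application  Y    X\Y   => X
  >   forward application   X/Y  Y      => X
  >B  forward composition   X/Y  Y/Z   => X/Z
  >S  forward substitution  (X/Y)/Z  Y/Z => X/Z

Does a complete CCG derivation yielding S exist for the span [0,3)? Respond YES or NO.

N (PP/(N/S))\N N/S
CKY chart[0,3] = {PP}; S ∉ chart

NO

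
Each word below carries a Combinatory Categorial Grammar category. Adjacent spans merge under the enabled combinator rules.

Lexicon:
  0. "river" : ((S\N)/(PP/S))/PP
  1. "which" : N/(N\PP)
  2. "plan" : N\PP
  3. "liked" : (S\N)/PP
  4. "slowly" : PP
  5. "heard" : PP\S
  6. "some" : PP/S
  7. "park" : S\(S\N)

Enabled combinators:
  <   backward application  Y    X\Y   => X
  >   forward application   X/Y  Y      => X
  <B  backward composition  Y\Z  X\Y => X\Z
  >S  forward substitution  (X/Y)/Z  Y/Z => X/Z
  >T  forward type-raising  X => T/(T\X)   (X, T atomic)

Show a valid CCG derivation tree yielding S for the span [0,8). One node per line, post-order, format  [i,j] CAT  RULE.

[0,1] ((S\N)/(PP/S))/PP  lex  "river"
[1,2] N/(N\PP)  lex  "which"
[2,3] N\PP  lex  "plan"
[1,3] N  >  k=2
[3,4] (S\N)/PP  lex  "liked"
[4,5] PP  lex  "slowly"
[3,5] S\N  >  k=4
[5,6] PP\S  lex  "heard"
[3,6] PP\N  <B  k=5
[1,6] PP  <  k=3
[0,6] (S\N)/(PP/S)  >  k=1
[6,7] PP/S  lex  "some"
[0,7] S\N  >  k=6
[7,8] S\(S\N)  lex  "park"
[0,8] S  <  k=7

[0,8] S   <
  [0,7] S\N   >
    [0,6] (S\N)/(PP/S)   >
      [0,1] "river" : ((S\N)/(PP/S))/PP
      [1,6] PP   <
        [1,3] N   >
          [1,2] "which" : N/(N\PP)
          [2,3] "plan" : N\PP
        [3,6] PP\N   <B
          [3,5] S\N   >
            [3,4] "liked" : (S\N)/PP
            [4,5] "slowly" : PP
          [5,6] "heard" : PP\S
    [6,7] "some" : PP/S
  [7,8] "park" : S\(S\N)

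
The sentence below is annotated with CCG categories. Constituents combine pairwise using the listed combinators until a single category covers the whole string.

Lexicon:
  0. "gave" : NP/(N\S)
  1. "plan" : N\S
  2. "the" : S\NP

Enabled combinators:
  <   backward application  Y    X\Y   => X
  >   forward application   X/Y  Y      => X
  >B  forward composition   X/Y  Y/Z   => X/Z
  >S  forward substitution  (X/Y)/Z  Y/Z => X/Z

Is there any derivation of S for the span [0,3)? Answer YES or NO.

YES

[0,3] S   <
  [0,2] NP   >
    [0,1] "gave" : NP/(N\S)
    [1,2] "plan" : N\S
  [2,3] "the" : S\NP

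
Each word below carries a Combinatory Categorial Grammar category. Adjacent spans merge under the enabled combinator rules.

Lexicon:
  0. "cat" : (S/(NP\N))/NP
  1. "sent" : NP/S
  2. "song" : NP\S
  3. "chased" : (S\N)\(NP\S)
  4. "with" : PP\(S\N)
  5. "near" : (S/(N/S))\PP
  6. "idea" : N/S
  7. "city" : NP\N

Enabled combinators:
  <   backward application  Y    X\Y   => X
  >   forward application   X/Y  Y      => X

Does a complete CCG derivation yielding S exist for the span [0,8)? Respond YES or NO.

[0,8] S   >
  [0,7] S/(NP\N)   >
    [0,1] "cat" : (S/(NP\N))/NP
    [1,7] NP   >
      [1,2] "sent" : NP/S
      [2,7] S   >
        [2,6] S/(N/S)   <
          [2,5] PP   <
            [2,4] S\N   <
              [2,3] "song" : NP\S
              [3,4] "chased" : (S\N)\(NP\S)
            [4,5] "with" : PP\(S\N)
          [5,6] "near" : (S/(N/S))\PP
        [6,7] "idea" : N/S
  [7,8] "city" : NP\N

YES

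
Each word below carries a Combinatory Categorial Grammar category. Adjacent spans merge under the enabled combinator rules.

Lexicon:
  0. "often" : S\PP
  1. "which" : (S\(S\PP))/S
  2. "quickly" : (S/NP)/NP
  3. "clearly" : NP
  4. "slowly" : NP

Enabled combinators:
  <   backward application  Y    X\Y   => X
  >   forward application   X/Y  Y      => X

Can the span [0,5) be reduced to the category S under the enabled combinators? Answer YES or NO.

[0,5] S   <
  [0,1] "often" : S\PP
  [1,5] S\(S\PP)   >
    [1,2] "which" : (S\(S\PP))/S
    [2,5] S   >
      [2,4] S/NP   >
        [2,3] "quickly" : (S/NP)/NP
        [3,4] "clearly" : NP
      [4,5] "slowly" : NP

YES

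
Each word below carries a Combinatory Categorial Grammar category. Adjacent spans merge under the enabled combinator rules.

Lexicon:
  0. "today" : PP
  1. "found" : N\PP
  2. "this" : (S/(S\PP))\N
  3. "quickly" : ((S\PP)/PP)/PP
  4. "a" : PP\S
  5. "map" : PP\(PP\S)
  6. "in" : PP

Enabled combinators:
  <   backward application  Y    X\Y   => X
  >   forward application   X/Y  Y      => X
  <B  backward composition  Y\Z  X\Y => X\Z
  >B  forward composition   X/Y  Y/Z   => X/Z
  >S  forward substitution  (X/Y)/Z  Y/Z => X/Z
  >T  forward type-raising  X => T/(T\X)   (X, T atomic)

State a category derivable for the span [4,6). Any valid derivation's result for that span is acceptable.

[0,7] S   >
  [0,3] S/(S\PP)   <
    [0,2] N   >
      [0,1] N/(N\PP)   >T
        [0,1] "today" : PP
      [1,2] "found" : N\PP
    [2,3] "this" : (S/(S\PP))\N
  [3,7] S\PP   >
    [3,6] (S\PP)/PP   >
      [3,4] "quickly" : ((S\PP)/PP)/PP
      [4,6] PP   <
        [4,5] "a" : PP\S
        [5,6] "map" : PP\(PP\S)
    [6,7] "in" : PP

PP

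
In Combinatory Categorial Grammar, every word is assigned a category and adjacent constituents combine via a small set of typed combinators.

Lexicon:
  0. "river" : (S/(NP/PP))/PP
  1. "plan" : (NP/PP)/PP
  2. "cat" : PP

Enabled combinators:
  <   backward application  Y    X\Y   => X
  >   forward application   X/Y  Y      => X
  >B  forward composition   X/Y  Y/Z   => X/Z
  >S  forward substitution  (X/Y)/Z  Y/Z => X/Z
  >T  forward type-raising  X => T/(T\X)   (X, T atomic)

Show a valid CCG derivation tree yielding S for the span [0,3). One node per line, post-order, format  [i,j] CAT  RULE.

[0,1] (S/(NP/PP))/PP  lex  "river"
[1,2] (NP/PP)/PP  lex  "plan"
[0,2] S/PP  >S  k=1
[2,3] PP  lex  "cat"
[0,3] S  >  k=2

[0,3] S   >
  [0,2] S/PP   >S
    [0,1] "river" : (S/(NP/PP))/PP
    [1,2] "plan" : (NP/PP)/PP
  [2,3] "cat" : PP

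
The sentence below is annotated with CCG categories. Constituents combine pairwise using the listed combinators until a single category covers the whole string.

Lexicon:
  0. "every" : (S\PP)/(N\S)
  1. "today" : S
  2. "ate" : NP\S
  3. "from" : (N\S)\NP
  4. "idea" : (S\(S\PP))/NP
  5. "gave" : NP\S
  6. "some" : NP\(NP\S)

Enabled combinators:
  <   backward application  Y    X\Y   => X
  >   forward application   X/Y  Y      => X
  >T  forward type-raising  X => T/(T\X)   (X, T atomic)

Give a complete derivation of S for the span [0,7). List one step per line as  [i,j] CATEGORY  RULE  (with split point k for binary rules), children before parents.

[0,7] S   <
  [0,4] S\PP   >
    [0,1] "every" : (S\PP)/(N\S)
    [1,4] N\S   <
      [1,3] NP   <
        [1,2] "today" : S
        [2,3] "ate" : NP\S
      [3,4] "from" : (N\S)\NP
  [4,7] S\(S\PP)   >
    [4,5] "idea" : (S\(S\PP))/NP
    [5,7] NP   <
      [5,6] "gave" : NP\S
      [6,7] "some" : NP\(NP\S)

[0,1] (S\PP)/(N\S)  lex  "every"
[1,2] S  lex  "today"
[2,3] NP\S  lex  "ate"
[1,3] NP  <  k=2
[3,4] (N\S)\NP  lex  "from"
[1,4] N\S  <  k=3
[0,4] S\PP  >  k=1
[4,5] (S\(S\PP))/NP  lex  "idea"
[5,6] NP\S  lex  "gave"
[6,7] NP\(NP\S)  lex  "some"
[5,7] NP  <  k=6
[4,7] S\(S\PP)  >  k=5
[0,7] S  <  k=4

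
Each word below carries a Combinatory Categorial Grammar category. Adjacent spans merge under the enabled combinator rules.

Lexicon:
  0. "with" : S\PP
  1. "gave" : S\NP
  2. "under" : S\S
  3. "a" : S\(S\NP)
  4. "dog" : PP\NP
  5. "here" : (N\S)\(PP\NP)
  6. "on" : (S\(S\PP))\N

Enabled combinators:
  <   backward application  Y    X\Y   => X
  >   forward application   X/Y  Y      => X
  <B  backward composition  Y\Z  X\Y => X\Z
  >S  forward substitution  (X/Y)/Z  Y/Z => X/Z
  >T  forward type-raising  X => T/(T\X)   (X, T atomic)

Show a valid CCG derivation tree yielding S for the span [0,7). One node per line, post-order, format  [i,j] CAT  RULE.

[0,1] S\PP  lex  "with"
[1,2] S\NP  lex  "gave"
[2,3] S\S  lex  "under"
[1,3] S\NP  <B  k=2
[3,4] S\(S\NP)  lex  "a"
[1,4] S  <  k=3
[4,5] PP\NP  lex  "dog"
[5,6] (N\S)\(PP\NP)  lex  "here"
[4,6] N\S  <  k=5
[1,6] N  <  k=4
[6,7] (S\(S\PP))\N  lex  "on"
[1,7] S\(S\PP)  <  k=6
[0,7] S  <  k=1

[0,7] S   <
  [0,1] "with" : S\PP
  [1,7] S\(S\PP)   <
    [1,6] N   <
      [1,4] S   <
        [1,3] S\NP   <B
          [1,2] "gave" : S\NP
          [2,3] "under" : S\S
        [3,4] "a" : S\(S\NP)
      [4,6] N\S   <
        [4,5] "dog" : PP\NP
        [5,6] "here" : (N\S)\(PP\NP)
    [6,7] "on" : (S\(S\PP))\N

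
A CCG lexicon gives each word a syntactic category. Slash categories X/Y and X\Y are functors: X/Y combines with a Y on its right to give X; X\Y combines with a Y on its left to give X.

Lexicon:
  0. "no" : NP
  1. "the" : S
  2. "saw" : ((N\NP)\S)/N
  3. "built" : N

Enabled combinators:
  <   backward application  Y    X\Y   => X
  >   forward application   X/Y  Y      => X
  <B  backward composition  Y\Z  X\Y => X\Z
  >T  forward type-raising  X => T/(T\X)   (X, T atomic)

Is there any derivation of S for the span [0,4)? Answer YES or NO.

NO

NP S ((N\NP)\S)/N N
CKY chart[0,4] = {N, N/(N\N), NP/(NP\N), PP/(PP\N), S/(S\N)}; S ∉ chart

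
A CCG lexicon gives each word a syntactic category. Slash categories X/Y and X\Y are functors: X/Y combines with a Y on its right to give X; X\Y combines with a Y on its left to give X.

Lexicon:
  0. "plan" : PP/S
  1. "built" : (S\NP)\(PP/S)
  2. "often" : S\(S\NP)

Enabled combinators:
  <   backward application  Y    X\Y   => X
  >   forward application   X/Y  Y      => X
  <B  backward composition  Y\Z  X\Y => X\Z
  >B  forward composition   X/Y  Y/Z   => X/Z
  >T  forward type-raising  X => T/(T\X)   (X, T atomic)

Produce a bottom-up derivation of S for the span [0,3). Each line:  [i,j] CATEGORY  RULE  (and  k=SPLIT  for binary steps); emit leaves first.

[0,1] PP/S  lex  "plan"
[1,2] (S\NP)\(PP/S)  lex  "built"
[0,2] S\NP  <  k=1
[2,3] S\(S\NP)  lex  "often"
[0,3] S  <  k=2

[0,3] S   <
  [0,2] S\NP   <
    [0,1] "plan" : PP/S
    [1,2] "built" : (S\NP)\(PP/S)
  [2,3] "often" : S\(S\NP)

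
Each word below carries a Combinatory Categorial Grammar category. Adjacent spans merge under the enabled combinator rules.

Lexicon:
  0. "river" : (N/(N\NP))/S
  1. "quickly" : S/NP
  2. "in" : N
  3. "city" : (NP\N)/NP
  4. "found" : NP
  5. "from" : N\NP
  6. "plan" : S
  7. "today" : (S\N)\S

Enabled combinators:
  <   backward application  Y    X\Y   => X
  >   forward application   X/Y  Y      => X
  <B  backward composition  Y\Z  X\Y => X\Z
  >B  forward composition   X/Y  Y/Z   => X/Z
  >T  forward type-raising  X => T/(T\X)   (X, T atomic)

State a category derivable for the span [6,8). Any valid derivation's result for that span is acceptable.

S\N

[0,8] S   <
  [0,6] N   >
    [0,5] N/(N\NP)   >
      [0,1] "river" : (N/(N\NP))/S
      [1,5] S   >
        [1,2] "quickly" : S/NP
        [2,5] NP   >
          [2,3] NP/(NP\N)   >T
            [2,3] "in" : N
          [3,5] NP\N   >
            [3,4] "city" : (NP\N)/NP
            [4,5] "found" : NP
    [5,6] "from" : N\NP
  [6,8] S\N   <
    [6,7] "plan" : S
    [7,8] "today" : (S\N)\S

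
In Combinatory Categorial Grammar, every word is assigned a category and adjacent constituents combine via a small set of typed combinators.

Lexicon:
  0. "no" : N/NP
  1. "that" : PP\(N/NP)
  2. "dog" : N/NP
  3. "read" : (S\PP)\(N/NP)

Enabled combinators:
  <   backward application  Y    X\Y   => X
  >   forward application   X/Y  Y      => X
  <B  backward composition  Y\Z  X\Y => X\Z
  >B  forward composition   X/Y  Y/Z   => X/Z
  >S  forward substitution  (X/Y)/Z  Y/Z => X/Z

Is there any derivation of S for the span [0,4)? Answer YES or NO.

YES

[0,4] S   <
  [0,2] PP   <
    [0,1] "no" : N/NP
    [1,2] "that" : PP\(N/NP)
  [2,4] S\PP   <
    [2,3] "dog" : N/NP
    [3,4] "read" : (S\PP)\(N/NP)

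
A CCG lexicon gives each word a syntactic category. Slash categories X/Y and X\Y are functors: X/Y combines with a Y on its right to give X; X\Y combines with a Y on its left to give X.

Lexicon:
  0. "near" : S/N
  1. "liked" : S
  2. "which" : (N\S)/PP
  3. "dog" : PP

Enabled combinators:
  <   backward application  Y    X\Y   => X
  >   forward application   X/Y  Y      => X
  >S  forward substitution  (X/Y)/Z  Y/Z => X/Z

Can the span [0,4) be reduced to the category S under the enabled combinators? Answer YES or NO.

[0,4] S   >
  [0,1] "near" : S/N
  [1,4] N   <
    [1,2] "liked" : S
    [2,4] N\S   >
      [2,3] "which" : (N\S)/PP
      [3,4] "dog" : PP

YES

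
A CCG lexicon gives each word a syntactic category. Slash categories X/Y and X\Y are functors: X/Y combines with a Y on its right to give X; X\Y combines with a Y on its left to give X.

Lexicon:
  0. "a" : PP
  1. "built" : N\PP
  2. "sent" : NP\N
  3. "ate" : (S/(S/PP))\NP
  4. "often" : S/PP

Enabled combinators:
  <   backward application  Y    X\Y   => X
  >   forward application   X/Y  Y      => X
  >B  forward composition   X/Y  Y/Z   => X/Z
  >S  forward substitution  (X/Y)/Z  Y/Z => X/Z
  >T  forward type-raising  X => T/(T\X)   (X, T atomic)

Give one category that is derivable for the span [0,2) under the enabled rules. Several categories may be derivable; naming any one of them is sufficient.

N

[0,5] S   >
  [0,4] S/(S/PP)   <
    [0,3] NP   <
      [0,2] N   <
        [0,1] "a" : PP
        [1,2] "built" : N\PP
      [2,3] "sent" : NP\N
    [3,4] "ate" : (S/(S/PP))\NP
  [4,5] "often" : S/PP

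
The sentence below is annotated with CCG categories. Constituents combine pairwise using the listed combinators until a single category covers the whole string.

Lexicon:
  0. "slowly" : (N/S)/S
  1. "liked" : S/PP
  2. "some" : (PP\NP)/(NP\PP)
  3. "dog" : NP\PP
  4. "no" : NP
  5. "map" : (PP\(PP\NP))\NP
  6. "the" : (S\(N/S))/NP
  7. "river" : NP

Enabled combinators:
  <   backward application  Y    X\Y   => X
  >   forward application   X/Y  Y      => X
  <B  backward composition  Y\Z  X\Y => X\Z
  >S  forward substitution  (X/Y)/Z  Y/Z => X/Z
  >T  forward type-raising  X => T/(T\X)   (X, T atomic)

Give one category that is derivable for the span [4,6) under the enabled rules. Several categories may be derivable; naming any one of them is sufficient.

PP\(PP\NP)

[0,8] S   <
  [0,6] N/S   >
    [0,1] "slowly" : (N/S)/S
    [1,6] S   >
      [1,2] "liked" : S/PP
      [2,6] PP   <
        [2,4] PP\NP   >
          [2,3] "some" : (PP\NP)/(NP\PP)
          [3,4] "dog" : NP\PP
        [4,6] PP\(PP\NP)   <
          [4,5] "no" : NP
          [5,6] "map" : (PP\(PP\NP))\NP
  [6,8] S\(N/S)   >
    [6,7] "the" : (S\(N/S))/NP
    [7,8] "river" : NP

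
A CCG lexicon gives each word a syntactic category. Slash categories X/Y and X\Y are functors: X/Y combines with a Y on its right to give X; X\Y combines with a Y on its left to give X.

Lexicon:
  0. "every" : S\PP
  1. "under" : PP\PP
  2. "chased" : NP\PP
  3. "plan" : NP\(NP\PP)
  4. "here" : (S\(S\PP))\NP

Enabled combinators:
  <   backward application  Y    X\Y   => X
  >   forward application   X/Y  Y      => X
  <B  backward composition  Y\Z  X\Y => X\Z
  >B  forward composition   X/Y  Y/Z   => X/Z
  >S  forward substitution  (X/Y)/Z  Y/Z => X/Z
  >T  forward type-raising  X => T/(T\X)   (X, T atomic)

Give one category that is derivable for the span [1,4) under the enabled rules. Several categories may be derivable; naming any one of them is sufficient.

NP

[0,5] S   <
  [0,1] "every" : S\PP
  [1,5] S\(S\PP)   <
    [1,4] NP   <
      [1,3] NP\PP   <B
        [1,2] "under" : PP\PP
        [2,3] "chased" : NP\PP
      [3,4] "plan" : NP\(NP\PP)
    [4,5] "here" : (S\(S\PP))\NP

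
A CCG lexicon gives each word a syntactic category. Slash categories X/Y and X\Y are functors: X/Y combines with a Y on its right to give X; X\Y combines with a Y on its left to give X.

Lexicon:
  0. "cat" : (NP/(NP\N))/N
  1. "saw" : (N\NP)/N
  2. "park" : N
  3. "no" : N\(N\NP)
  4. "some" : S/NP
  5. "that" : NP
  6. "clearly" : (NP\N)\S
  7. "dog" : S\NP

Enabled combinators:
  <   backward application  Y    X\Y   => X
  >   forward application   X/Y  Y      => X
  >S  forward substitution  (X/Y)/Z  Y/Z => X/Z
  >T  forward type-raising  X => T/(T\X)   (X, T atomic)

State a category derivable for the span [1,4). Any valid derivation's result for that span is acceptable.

[0,8] S   <
  [0,7] NP   >
    [0,4] NP/(NP\N)   >
      [0,1] "cat" : (NP/(NP\N))/N
      [1,4] N   <
        [1,3] N\NP   >
          [1,2] "saw" : (N\NP)/N
          [2,3] "park" : N
        [3,4] "no" : N\(N\NP)
    [4,7] NP\N   <
      [4,6] S   >
        [4,5] "some" : S/NP
        [5,6] "that" : NP
      [6,7] "clearly" : (NP\N)\S
  [7,8] "dog" : S\NP

N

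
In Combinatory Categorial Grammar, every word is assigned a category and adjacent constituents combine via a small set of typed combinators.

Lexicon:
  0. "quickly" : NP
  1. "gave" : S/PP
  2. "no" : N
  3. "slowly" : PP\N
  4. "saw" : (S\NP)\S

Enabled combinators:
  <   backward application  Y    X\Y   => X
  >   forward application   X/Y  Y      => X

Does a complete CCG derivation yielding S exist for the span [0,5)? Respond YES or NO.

YES

[0,5] S   <
  [0,1] "quickly" : NP
  [1,5] S\NP   <
    [1,4] S   >
      [1,2] "gave" : S/PP
      [2,4] PP   <
        [2,3] "no" : N
        [3,4] "slowly" : PP\N
    [4,5] "saw" : (S\NP)\S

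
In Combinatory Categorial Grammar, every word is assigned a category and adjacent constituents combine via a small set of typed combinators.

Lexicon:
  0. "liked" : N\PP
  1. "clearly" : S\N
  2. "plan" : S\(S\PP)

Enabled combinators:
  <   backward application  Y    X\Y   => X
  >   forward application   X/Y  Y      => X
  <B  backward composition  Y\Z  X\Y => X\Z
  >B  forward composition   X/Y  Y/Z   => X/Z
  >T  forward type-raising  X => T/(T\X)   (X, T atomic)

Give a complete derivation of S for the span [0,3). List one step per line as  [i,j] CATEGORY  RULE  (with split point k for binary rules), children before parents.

[0,1] N\PP  lex  "liked"
[1,2] S\N  lex  "clearly"
[0,2] S\PP  <B  k=1
[2,3] S\(S\PP)  lex  "plan"
[0,3] S  <  k=2

[0,3] S   <
  [0,2] S\PP   <B
    [0,1] "liked" : N\PP
    [1,2] "clearly" : S\N
  [2,3] "plan" : S\(S\PP)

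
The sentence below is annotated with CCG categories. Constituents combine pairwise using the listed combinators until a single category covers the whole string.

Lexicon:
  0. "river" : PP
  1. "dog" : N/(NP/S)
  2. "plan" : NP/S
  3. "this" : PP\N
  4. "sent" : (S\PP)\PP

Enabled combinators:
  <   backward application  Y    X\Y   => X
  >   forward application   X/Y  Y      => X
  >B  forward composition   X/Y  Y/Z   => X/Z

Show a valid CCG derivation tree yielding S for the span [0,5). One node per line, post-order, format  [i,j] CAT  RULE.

[0,1] PP  lex  "river"
[1,2] N/(NP/S)  lex  "dog"
[2,3] NP/S  lex  "plan"
[1,3] N  >  k=2
[3,4] PP\N  lex  "this"
[1,4] PP  <  k=3
[4,5] (S\PP)\PP  lex  "sent"
[1,5] S\PP  <  k=4
[0,5] S  <  k=1

[0,5] S   <
  [0,1] "river" : PP
  [1,5] S\PP   <
    [1,4] PP   <
      [1,3] N   >
        [1,2] "dog" : N/(NP/S)
        [2,3] "plan" : NP/S
      [3,4] "this" : PP\N
    [4,5] "sent" : (S\PP)\PP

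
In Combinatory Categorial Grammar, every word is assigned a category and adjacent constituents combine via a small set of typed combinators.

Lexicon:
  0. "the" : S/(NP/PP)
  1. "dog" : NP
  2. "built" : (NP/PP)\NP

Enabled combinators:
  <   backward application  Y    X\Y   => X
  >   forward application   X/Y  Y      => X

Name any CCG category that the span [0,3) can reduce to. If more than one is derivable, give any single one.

[0,3] S   >
  [0,1] "the" : S/(NP/PP)
  [1,3] NP/PP   <
    [1,2] "dog" : NP
    [2,3] "built" : (NP/PP)\NP

S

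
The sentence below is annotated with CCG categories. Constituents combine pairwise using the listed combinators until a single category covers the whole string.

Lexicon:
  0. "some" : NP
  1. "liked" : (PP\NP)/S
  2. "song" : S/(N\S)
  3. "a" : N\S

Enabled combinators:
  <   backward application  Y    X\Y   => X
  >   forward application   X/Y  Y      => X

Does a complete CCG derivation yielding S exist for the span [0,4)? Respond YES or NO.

NO

NP (PP\NP)/S S/(N\S) N\S
CKY chart[0,4] = {PP}; S ∉ chart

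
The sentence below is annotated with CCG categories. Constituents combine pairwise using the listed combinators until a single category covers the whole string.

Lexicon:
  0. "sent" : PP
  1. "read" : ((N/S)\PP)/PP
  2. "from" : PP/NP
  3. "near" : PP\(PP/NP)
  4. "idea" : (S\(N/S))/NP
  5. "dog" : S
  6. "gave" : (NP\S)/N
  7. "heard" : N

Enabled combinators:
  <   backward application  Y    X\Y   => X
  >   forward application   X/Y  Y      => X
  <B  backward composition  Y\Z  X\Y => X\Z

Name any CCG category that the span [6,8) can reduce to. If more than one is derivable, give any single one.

NP\S

[0,8] S   <
  [0,1] "sent" : PP
  [1,8] S\PP   <B
    [1,4] (N/S)\PP   >
      [1,2] "read" : ((N/S)\PP)/PP
      [2,4] PP   <
        [2,3] "from" : PP/NP
        [3,4] "near" : PP\(PP/NP)
    [4,8] S\(N/S)   >
      [4,5] "idea" : (S\(N/S))/NP
      [5,8] NP   <
        [5,6] "dog" : S
        [6,8] NP\S   >
          [6,7] "gave" : (NP\S)/N
          [7,8] "heard" : N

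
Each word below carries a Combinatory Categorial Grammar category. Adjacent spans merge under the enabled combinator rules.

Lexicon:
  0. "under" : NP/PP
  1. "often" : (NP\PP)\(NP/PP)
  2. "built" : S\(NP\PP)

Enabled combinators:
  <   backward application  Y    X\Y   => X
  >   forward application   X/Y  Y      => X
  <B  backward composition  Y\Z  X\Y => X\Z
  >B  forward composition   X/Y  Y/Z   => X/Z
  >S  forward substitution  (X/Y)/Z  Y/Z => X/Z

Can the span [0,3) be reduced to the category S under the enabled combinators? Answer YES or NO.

YES

[0,3] S   <
  [0,2] NP\PP   <
    [0,1] "under" : NP/PP
    [1,2] "often" : (NP\PP)\(NP/PP)
  [2,3] "built" : S\(NP\PP)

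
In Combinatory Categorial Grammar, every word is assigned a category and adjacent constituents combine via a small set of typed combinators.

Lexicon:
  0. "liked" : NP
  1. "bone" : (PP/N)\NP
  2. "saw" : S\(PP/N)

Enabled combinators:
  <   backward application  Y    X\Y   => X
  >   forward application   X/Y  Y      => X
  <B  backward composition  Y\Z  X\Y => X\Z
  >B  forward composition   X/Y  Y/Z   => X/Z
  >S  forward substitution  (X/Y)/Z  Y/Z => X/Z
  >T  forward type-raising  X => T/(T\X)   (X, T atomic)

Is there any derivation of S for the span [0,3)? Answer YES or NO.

[0,3] S   >
  [0,1] S/(S\NP)   >T
    [0,1] "liked" : NP
  [1,3] S\NP   <B
    [1,2] "bone" : (PP/N)\NP
    [2,3] "saw" : S\(PP/N)

YES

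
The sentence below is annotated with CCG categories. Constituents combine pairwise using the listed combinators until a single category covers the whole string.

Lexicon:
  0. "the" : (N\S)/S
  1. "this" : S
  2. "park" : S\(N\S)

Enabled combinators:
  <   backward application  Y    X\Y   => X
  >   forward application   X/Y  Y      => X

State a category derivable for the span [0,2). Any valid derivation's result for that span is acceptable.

N\S

[0,3] S   <
  [0,2] N\S   >
    [0,1] "the" : (N\S)/S
    [1,2] "this" : S
  [2,3] "park" : S\(N\S)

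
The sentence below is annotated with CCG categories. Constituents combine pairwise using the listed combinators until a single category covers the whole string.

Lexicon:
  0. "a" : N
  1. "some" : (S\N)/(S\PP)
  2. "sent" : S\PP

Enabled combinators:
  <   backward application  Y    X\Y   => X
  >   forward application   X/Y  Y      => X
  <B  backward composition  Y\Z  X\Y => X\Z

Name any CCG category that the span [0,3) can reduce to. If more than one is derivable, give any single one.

[0,3] S   <
  [0,1] "a" : N
  [1,3] S\N   >
    [1,2] "some" : (S\N)/(S\PP)
    [2,3] "sent" : S\PP

S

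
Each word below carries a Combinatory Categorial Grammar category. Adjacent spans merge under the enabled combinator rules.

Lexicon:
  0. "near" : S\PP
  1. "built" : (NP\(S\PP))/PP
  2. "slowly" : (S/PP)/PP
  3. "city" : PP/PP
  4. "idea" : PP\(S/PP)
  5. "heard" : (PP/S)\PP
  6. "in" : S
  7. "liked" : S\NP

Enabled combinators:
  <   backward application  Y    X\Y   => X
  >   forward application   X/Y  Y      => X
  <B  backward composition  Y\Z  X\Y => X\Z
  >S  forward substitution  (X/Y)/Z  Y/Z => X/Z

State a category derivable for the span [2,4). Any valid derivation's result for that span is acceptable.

S/PP

[0,8] S   <
  [0,7] NP   <
    [0,1] "near" : S\PP
    [1,7] NP\(S\PP)   >
      [1,2] "built" : (NP\(S\PP))/PP
      [2,7] PP   >
        [2,6] PP/S   <
          [2,5] PP   <
            [2,4] S/PP   >S
              [2,3] "slowly" : (S/PP)/PP
              [3,4] "city" : PP/PP
            [4,5] "idea" : PP\(S/PP)
          [5,6] "heard" : (PP/S)\PP
        [6,7] "in" : S
  [7,8] "liked" : S\NP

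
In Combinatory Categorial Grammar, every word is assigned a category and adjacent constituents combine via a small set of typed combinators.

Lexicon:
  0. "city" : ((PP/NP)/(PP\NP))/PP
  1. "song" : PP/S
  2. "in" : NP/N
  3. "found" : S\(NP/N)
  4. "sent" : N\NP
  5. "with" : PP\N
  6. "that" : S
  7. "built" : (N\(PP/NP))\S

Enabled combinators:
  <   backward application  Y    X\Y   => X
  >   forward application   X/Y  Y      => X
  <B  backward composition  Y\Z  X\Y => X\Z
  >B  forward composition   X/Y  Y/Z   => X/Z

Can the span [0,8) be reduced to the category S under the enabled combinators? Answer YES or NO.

NO

((PP/NP)/(PP\NP))/PP PP/S NP/N S\(NP/N) N\NP PP\N S (N\(PP/NP))\S
CKY chart[0,8] = {N}; S ∉ chart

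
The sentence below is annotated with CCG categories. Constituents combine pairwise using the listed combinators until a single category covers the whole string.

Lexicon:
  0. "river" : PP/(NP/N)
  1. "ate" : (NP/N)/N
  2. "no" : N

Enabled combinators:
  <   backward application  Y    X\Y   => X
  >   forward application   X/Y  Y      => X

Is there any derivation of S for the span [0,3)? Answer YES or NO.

PP/(NP/N) (NP/N)/N N
CKY chart[0,3] = {PP}; S ∉ chart

NO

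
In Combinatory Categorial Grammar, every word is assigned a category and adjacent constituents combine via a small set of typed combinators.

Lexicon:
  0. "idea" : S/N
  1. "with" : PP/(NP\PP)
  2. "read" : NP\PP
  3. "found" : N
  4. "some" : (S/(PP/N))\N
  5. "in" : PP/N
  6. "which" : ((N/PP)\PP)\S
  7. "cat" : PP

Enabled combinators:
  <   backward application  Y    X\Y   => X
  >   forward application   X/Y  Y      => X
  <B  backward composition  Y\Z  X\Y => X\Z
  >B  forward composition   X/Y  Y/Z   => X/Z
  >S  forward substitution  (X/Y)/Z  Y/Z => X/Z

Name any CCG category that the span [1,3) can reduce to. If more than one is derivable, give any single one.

PP

[0,8] S   >
  [0,7] S/PP   >B
    [0,1] "idea" : S/N
    [1,7] N/PP   <
      [1,3] PP   >
        [1,2] "with" : PP/(NP\PP)
        [2,3] "read" : NP\PP
      [3,7] (N/PP)\PP   <
        [3,6] S   >
          [3,5] S/(PP/N)   <
            [3,4] "found" : N
            [4,5] "some" : (S/(PP/N))\N
          [5,6] "in" : PP/N
        [6,7] "which" : ((N/PP)\PP)\S
  [7,8] "cat" : PP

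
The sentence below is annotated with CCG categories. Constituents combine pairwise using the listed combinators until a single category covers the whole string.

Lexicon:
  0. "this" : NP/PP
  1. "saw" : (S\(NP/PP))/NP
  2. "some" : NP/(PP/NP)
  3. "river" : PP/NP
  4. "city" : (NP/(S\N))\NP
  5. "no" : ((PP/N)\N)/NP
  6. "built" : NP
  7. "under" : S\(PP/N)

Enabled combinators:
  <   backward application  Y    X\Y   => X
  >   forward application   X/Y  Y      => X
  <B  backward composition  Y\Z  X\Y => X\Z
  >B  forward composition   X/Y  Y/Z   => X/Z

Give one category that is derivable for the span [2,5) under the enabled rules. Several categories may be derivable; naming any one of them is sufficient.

[0,8] S   <
  [0,1] "this" : NP/PP
  [1,8] S\(NP/PP)   >
    [1,2] "saw" : (S\(NP/PP))/NP
    [2,8] NP   >
      [2,5] NP/(S\N)   <
        [2,4] NP   >
          [2,3] "some" : NP/(PP/NP)
          [3,4] "river" : PP/NP
        [4,5] "city" : (NP/(S\N))\NP
      [5,8] S\N   <B
        [5,7] (PP/N)\N   >
          [5,6] "no" : ((PP/N)\N)/NP
          [6,7] "built" : NP
        [7,8] "under" : S\(PP/N)

NP/(S\N)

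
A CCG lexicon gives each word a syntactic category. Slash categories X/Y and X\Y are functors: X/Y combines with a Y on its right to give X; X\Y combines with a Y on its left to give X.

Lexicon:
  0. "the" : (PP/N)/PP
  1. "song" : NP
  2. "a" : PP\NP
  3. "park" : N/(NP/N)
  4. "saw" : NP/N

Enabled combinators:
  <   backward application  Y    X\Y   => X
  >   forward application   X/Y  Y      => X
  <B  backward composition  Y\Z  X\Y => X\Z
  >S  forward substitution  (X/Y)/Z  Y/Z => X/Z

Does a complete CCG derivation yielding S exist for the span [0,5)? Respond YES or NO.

(PP/N)/PP NP PP\NP N/(NP/N) NP/N
CKY chart[0,5] = {PP}; S ∉ chart

NO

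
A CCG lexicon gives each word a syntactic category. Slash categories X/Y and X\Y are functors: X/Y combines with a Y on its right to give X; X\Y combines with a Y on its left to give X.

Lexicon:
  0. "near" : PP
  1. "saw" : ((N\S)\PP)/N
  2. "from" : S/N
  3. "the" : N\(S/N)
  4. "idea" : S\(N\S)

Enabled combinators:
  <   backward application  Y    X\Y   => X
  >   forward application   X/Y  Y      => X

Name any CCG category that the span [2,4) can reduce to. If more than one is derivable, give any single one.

[0,5] S   <
  [0,4] N\S   <
    [0,1] "near" : PP
    [1,4] (N\S)\PP   >
      [1,2] "saw" : ((N\S)\PP)/N
      [2,4] N   <
        [2,3] "from" : S/N
        [3,4] "the" : N\(S/N)
  [4,5] "idea" : S\(N\S)

N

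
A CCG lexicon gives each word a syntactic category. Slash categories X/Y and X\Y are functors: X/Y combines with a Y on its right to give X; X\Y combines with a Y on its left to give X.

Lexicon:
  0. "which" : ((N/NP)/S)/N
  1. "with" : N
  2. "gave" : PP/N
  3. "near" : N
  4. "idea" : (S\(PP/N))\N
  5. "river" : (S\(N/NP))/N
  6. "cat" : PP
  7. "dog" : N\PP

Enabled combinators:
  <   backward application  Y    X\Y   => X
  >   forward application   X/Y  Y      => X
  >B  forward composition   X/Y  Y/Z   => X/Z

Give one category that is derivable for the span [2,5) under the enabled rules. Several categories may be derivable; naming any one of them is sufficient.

[0,8] S   <
  [0,5] N/NP   >
    [0,2] (N/NP)/S   >
      [0,1] "which" : ((N/NP)/S)/N
      [1,2] "with" : N
    [2,5] S   <
      [2,3] "gave" : PP/N
      [3,5] S\(PP/N)   <
        [3,4] "near" : N
        [4,5] "idea" : (S\(PP/N))\N
  [5,8] S\(N/NP)   >
    [5,6] "river" : (S\(N/NP))/N
    [6,8] N   <
      [6,7] "cat" : PP
      [7,8] "dog" : N\PP

S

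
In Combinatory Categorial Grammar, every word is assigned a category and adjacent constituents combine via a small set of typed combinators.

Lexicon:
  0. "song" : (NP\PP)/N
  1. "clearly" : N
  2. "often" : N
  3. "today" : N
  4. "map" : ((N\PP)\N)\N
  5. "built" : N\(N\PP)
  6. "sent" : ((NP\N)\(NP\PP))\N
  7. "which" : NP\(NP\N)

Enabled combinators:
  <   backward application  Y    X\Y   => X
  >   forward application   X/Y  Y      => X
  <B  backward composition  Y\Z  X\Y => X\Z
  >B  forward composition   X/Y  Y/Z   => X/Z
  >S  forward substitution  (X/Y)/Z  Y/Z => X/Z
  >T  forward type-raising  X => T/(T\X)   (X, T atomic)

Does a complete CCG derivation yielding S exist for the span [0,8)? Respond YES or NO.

NO

(NP\PP)/N N N N ((N\PP)\N)\N N\(N\PP) ((NP\N)\(NP\PP))\N NP\(NP\N)
CKY chart[0,8] = {N/(N\NP), NP, NP/(NP\NP), PP/(PP\NP), S/(S\NP)}; S ∉ chart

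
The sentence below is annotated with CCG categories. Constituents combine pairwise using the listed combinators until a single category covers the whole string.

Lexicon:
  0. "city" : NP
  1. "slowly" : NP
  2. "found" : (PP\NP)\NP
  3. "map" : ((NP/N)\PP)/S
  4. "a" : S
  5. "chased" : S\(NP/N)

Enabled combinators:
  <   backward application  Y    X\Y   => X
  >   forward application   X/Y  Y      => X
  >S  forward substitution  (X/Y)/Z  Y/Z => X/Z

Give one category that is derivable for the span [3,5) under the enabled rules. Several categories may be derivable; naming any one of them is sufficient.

(NP/N)\PP

[0,6] S   <
  [0,5] NP/N   <
    [0,3] PP   <
      [0,1] "city" : NP
      [1,3] PP\NP   <
        [1,2] "slowly" : NP
        [2,3] "found" : (PP\NP)\NP
    [3,5] (NP/N)\PP   >
      [3,4] "map" : ((NP/N)\PP)/S
      [4,5] "a" : S
  [5,6] "chased" : S\(NP/N)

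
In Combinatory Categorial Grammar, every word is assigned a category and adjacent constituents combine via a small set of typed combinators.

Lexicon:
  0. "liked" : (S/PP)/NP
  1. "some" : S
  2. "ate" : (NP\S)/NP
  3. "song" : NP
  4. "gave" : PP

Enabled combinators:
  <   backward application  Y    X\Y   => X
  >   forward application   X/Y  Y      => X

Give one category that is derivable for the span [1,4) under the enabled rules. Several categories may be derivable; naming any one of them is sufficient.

[0,5] S   >
  [0,4] S/PP   >
    [0,1] "liked" : (S/PP)/NP
    [1,4] NP   <
      [1,2] "some" : S
      [2,4] NP\S   >
        [2,3] "ate" : (NP\S)/NP
        [3,4] "song" : NP
  [4,5] "gave" : PP

NP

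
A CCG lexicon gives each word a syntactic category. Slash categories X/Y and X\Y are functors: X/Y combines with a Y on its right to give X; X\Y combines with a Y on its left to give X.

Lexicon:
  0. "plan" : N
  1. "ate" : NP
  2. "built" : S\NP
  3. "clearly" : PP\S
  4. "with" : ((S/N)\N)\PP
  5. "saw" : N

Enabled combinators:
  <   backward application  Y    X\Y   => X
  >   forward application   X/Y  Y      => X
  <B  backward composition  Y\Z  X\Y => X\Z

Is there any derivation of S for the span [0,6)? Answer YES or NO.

[0,6] S   >
  [0,5] S/N   <
    [0,1] "plan" : N
    [1,5] (S/N)\N   <
      [1,4] PP   <
        [1,2] "ate" : NP
        [2,4] PP\NP   <B
          [2,3] "built" : S\NP
          [3,4] "clearly" : PP\S
      [4,5] "with" : ((S/N)\N)\PP
  [5,6] "saw" : N

YES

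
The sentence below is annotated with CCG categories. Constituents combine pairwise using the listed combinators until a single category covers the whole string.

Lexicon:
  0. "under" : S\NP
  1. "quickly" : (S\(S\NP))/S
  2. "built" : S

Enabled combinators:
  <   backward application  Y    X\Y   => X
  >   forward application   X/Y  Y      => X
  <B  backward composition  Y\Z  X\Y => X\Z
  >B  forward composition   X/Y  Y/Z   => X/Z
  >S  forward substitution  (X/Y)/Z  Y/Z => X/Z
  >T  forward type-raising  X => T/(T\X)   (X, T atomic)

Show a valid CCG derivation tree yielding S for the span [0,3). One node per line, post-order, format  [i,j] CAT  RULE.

[0,1] S\NP  lex  "under"
[1,2] (S\(S\NP))/S  lex  "quickly"
[2,3] S  lex  "built"
[1,3] S\(S\NP)  >  k=2
[0,3] S  <  k=1

[0,3] S   <
  [0,1] "under" : S\NP
  [1,3] S\(S\NP)   >
    [1,2] "quickly" : (S\(S\NP))/S
    [2,3] "built" : S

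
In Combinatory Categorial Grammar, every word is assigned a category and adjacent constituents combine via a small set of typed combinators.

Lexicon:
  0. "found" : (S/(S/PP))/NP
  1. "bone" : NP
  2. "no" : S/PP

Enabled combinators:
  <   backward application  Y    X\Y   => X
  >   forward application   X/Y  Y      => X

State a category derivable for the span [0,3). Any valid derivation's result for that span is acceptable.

[0,3] S   >
  [0,2] S/(S/PP)   >
    [0,1] "found" : (S/(S/PP))/NP
    [1,2] "bone" : NP
  [2,3] "no" : S/PP

S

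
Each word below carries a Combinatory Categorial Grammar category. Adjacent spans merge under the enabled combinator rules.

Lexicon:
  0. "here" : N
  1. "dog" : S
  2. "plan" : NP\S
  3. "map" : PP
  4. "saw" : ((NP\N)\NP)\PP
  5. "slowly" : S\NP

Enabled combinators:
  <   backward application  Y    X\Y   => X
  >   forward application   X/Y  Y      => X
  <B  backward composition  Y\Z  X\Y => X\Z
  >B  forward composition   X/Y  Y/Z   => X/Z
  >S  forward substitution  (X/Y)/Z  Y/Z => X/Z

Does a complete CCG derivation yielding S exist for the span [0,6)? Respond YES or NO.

YES

[0,6] S   <
  [0,5] NP   <
    [0,1] "here" : N
    [1,5] NP\N   <
      [1,3] NP   <
        [1,2] "dog" : S
        [2,3] "plan" : NP\S
      [3,5] (NP\N)\NP   <
        [3,4] "map" : PP
        [4,5] "saw" : ((NP\N)\NP)\PP
  [5,6] "slowly" : S\NP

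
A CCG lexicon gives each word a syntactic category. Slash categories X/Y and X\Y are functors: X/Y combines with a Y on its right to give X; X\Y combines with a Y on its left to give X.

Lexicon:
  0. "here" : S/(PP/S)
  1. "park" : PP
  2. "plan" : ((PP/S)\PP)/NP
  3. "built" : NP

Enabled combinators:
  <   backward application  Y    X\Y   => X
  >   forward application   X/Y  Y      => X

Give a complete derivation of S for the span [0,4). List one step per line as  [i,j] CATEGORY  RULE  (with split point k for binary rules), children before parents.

[0,1] S/(PP/S)  lex  "here"
[1,2] PP  lex  "park"
[2,3] ((PP/S)\PP)/NP  lex  "plan"
[3,4] NP  lex  "built"
[2,4] (PP/S)\PP  >  k=3
[1,4] PP/S  <  k=2
[0,4] S  >  k=1

[0,4] S   >
  [0,1] "here" : S/(PP/S)
  [1,4] PP/S   <
    [1,2] "park" : PP
    [2,4] (PP/S)\PP   >
      [2,3] "plan" : ((PP/S)\PP)/NP
      [3,4] "built" : NP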